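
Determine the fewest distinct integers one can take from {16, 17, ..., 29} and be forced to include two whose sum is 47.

Two chosen integers sum to 47 exactly when both halves of some pair {x, 47−x} with 18 ≤ x ≤ 47−x ≤ 29 are chosen — 6 such pairs.
The remaining 2 elements (those with no distinct partner in range) can never complete a 47-sum, so the worst case takes all of them and one from each pair: 2 + 6 = 8.
The 9th integer has to be the second member of some pair, so 8 + 1 = 9.

9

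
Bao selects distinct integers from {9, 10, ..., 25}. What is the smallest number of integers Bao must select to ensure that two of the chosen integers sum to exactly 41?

Two chosen integers sum to 41 exactly when both halves of some pair {x, 41−x} with 16 ≤ x ≤ 41−x ≤ 25 are chosen — 5 such pairs.
The remaining 7 elements (those with no distinct partner in range) can never complete a 41-sum, so the worst case takes all of them and one from each pair: 7 + 5 = 12.
Pigeonhole: the 13th integer has to be the second member of some pair, so 12 + 1 = 13.

13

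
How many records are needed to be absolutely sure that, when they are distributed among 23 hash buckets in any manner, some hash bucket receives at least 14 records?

300

With 299 records one could put exactly 13 in each of the 23 hash buckets, and no hash bucket would reach 14.
By pigeonhole, one more record must land in a hash bucket that already has 13, giving it 14.
So 23 × 13 + 1 = 300 records are required.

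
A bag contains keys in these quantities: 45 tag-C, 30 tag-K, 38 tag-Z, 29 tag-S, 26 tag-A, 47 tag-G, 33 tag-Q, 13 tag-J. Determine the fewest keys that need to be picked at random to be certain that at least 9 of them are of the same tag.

Pigeonhole: put each drawn key into a box by tag. The largest draw with every box below 9 takes min(count, 8) from each tag.
Σ min(cᵢ, 8) = 8 + 8 + 8 + 8 + 8 + 8 + 8 + 8 = 64.
Draw number 64 + 1 = 65 must push one box to 9.

65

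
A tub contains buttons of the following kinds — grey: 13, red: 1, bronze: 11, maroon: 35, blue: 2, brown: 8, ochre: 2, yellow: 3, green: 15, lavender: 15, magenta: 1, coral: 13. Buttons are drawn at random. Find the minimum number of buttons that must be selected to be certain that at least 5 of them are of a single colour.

An adversary could hand out at most 4 buttons per colour (5 colours run out sooner): 4 + 1 + 4 + 4 + 2 + 4 + 2 + 3 + 4 + 4 + 1 + 4 = 37 buttons and still no colour has 5.
One more button lands in a colour already at 4, so 38 draws are enough and 37 are not.

38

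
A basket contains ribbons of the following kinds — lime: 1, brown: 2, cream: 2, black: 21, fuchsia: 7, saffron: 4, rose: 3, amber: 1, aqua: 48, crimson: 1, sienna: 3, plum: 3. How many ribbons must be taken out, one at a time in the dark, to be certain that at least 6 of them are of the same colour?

36

Pigeonhole: the 12 colours are the holes; the ribbons drawn are the pigeons.
To avoid 6 of any one colour, the worst case takes at most 5 of each colour, or every ribbon of a colour that has fewer than 5.
That gives 1 + 2 + 2 + 5 + 5 + 4 + 3 + 1 + 5 + 1 + 3 + 3 = 35 ribbons with no colour reaching 6.
The next ribbon forces some colour to 6, so 35 + 1 = 36.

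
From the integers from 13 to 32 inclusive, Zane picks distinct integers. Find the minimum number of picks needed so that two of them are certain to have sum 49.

13

A set avoiding the sum 49 can contain at most one of each pair {x, 49−x}, plus the 4 elements whose complement lies outside the range.
The integers 13, …, 24 (12 of them) are such a set: any two sum to at least 13+14 = 27 and at most 23+24 = 47 < 49.
Any 13th integer completes one of the 8 pairs, so 13 choices force a sum of 49.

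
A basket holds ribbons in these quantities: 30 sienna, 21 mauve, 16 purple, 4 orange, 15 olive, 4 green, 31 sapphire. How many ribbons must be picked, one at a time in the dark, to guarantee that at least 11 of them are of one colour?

59

An adversary could hand out at most 10 ribbons per colour (orange, green run out sooner): 10 + 10 + 10 + 4 + 10 + 4 + 10 = 58 ribbons and still no colour has 11.
By the pigeonhole principle, one more ribbon lands in a colour already at 10, so 59 draws are enough and 58 are not.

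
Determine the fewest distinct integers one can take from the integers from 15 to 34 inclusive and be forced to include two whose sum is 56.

15

A set avoiding the sum 56 can contain at most one of each pair {x, 56−x}, plus the 8 elements whose complement lies outside the range or equal to its own complement.
The integers 15, …, 28 (14 of them) are such a set: any two sum to at least 15+16 = 31 and at most 27+28 = 55 < 56.
Any 15th integer completes one of the 6 pairs, so 15 choices force a sum of 56.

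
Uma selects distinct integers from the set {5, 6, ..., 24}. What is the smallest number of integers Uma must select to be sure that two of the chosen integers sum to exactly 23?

14

Group the elements by complementary pair {x, 23−x}: {5,18}, {6,17}, {7,16}, …, giving 7 two-element pairs and 6 integers whose partner 23−x falls outside [5,24].
By pigeonhole, treating each of those 13 groups as a pigeonhole, one can pick one integer per group — 13 integers — with no two summing to 23.
The 14th integer lands in an occupied pair, forcing a sum of 23.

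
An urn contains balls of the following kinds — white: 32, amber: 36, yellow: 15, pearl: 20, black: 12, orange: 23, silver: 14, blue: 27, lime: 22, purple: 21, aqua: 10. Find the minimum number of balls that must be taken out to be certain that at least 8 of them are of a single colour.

78

By pigeonhole, put each drawn ball into a box by colour. The largest draw with every box below 8 takes min(count, 7) from each colour.
Σ min(cᵢ, 7) = 7 + 7 + 7 + 7 + 7 + 7 + 7 + 7 + 7 + 7 + 7 = 77.
Draw number 77 + 1 = 78 must push one box to 8.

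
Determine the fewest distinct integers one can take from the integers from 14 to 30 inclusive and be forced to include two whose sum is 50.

Group the elements by complementary pair {x, 50−x}: {20,30}, {21,29}, {22,28}, …, giving 5 two-element pairs, the single value 25 (it cannot pair with itself since the integers are distinct), and 6 integers whose partner 50−x falls outside [14,30].
Treating each of those 12 groups as a pigeonhole, one can pick one integer per group — 12 integers — with no two summing to 50.
The 13th integer lands in an occupied pair, forcing a sum of 50.

13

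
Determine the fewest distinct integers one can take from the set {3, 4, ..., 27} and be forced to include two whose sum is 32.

A set avoiding the sum 32 can contain at most one of each pair {x, 32−x}, plus the 3 elements whose complement lies outside the range or equal to its own complement.
The integers 3, …, 16 (14 of them) are such a set: any two sum to at least 3+4 = 7 and at most 15+16 = 31 < 32.
By pigeonhole, any 15th integer completes one of the 11 pairs, so 15 choices force a sum of 32.

15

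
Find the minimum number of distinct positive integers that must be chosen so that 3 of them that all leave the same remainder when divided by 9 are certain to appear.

19

The 9 residue classes mod 9 are the pigeonholes.
With 18 integers one could put 2 in each residue class and have no class reach 3.
The 19th integer pushes some class to 3, so 9·2 + 1 = 19.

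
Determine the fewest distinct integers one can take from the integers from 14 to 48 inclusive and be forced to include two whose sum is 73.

24

A set avoiding the sum 73 can contain at most one of each pair {x, 73−x}, plus the 11 elements whose complement lies outside the range.
The integers 14, …, 36 (23 of them) are such a set: any two sum to at least 14+15 = 29 and at most 35+36 = 71 < 73.
Any 24th integer completes one of the 12 pairs, so 24 choices force a sum of 73.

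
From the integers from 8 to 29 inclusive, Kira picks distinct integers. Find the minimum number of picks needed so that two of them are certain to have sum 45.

Group the elements by complementary pair {x, 45−x}: {16,29}, {17,28}, {18,27}, …, giving 7 two-element pairs and 8 integers whose partner 45−x falls outside [8,29].
Treating each of those 15 groups as a pigeonhole, one can pick one integer per group — 15 integers — with no two summing to 45.
The 16th integer lands in an occupied pair, forcing a sum of 45.

16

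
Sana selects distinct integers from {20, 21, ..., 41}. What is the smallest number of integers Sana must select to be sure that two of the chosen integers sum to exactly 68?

A set avoiding the sum 68 can contain at most one of each pair {x, 68−x}, plus the 8 elements whose complement lies outside the range or equal to its own complement.
The integers 20, …, 34 (15 of them) are such a set: any two sum to at least 20+21 = 41 and at most 33+34 = 67 < 68.
Any 16th integer completes one of the 7 pairs, so 16 choices force a sum of 68.

16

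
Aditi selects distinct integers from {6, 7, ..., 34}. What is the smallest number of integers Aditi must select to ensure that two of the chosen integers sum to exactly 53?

22

Two chosen integers sum to 53 exactly when both halves of some pair {x, 53−x} with 19 ≤ x ≤ 53−x ≤ 34 are chosen — 8 such pairs.
The remaining 13 elements (those with no distinct partner in range) can never complete a 53-sum, so the worst case takes all of them and one from each pair: 13 + 8 = 21.
By the pigeonhole principle, the 22nd integer has to be the second member of some pair, so 21 + 1 = 22.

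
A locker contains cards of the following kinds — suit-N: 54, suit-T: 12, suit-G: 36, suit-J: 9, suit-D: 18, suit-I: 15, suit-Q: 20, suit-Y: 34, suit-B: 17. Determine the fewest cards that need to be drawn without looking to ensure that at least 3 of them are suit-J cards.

209

In the worst case for collecting suit-J cards, every non-suit-J card comes out first.
There are 54 + 12 + 36 + 18 + 15 + 20 + 34 + 17 = 206 non-suit-J cards altogether.
After those, each further card must be suit-J, so 206 + 3 = 209 draws guarantee 3 suit-J cards.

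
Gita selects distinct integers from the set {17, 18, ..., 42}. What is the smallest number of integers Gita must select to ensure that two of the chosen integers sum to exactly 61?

15

A set avoiding the sum 61 can contain at most one of each pair {x, 61−x}, plus the 2 elements whose complement lies outside the range.
The integers 17, …, 30 (14 of them) are such a set: any two sum to at least 17+18 = 35 and at most 29+30 = 59 < 61.
Any 15th integer completes one of the 12 pairs, so 15 choices force a sum of 61.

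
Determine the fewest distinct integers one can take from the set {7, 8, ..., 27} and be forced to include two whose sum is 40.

15

Two chosen integers sum to 40 exactly when both halves of some pair {x, 40−x} with 13 ≤ x ≤ 40−x ≤ 27 are chosen — 7 such pairs.
The remaining 7 elements (those with no distinct partner in range) can never complete a 40-sum, so the worst case takes all of them and one from each pair: 7 + 7 = 14.
By pigeonhole, the 15th integer has to be the second member of some pair, so 14 + 1 = 15.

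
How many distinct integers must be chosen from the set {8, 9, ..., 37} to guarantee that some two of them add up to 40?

19

Group the elements by complementary pair {x, 40−x}: {8,32}, {9,31}, {10,30}, …, giving 12 two-element pairs, the single value 20 (it cannot pair with itself since the integers are distinct), and 5 integers whose partner 40−x falls outside [8,37].
Pigeonhole: treating each of those 18 groups as a pigeonhole, one can pick one integer per group — 18 integers — with no two summing to 40.
The 19th integer lands in an occupied pair, forcing a sum of 40.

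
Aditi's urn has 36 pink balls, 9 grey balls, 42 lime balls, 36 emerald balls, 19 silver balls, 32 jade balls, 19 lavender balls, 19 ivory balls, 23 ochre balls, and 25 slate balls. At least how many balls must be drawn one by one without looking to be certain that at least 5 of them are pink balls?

229

In the worst case for collecting pink balls, every non-pink ball comes out first.
There are 9 + 42 + 36 + 19 + 32 + 19 + 19 + 23 + 25 = 224 non-pink balls altogether.
After those, each further ball must be pink, so 224 + 5 = 229 draws guarantee 5 pink balls.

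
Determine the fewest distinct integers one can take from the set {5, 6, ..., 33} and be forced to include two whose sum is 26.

Two chosen integers sum to 26 exactly when both halves of some pair {x, 26−x} with 5 ≤ x ≤ 26−x ≤ 21 are chosen — 8 such pairs.
The remaining 13 elements (those with no distinct partner in range) can never complete a 26-sum, so the worst case takes all of them and one from each pair: 13 + 8 = 21.
The 22nd integer has to be the second member of some pair, so 21 + 1 = 22.

22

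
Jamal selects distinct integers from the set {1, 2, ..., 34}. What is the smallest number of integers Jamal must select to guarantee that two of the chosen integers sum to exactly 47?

24

Two chosen integers sum to 47 exactly when both halves of some pair {x, 47−x} with 13 ≤ x ≤ 47−x ≤ 34 are chosen — 11 such pairs.
The remaining 12 elements (those with no distinct partner in range) can never complete a 47-sum, so the worst case takes all of them and one from each pair: 12 + 11 = 23.
The 24th integer has to be the second member of some pair, so 23 + 1 = 24.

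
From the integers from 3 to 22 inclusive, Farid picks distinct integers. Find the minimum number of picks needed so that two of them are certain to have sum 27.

Group the elements by complementary pair {x, 27−x}: {5,22}, {6,21}, {7,20}, …, giving 9 two-element pairs and 2 integers whose partner 27−x falls outside [3,22].
By pigeonhole, treating each of those 11 groups as a pigeonhole, one can pick one integer per group — 11 integers — with no two summing to 27.
The 12th integer lands in an occupied pair, forcing a sum of 27.

12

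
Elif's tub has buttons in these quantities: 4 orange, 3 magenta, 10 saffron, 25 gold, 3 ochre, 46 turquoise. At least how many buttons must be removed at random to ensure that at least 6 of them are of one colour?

26

Pigeonhole: put each drawn button into a box by colour. The largest draw with every box below 6 takes min(count, 5) from each colour; colours with fewer than 5 contribute all they have.
Σ min(cᵢ, 5) = 4 + 3 + 5 + 5 + 3 + 5 = 25.
Draw number 25 + 1 = 26 must push one box to 6.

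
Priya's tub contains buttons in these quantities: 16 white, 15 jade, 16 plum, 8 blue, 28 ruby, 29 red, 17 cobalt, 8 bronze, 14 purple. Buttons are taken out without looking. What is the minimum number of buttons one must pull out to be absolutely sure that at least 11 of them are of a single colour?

The 9 colours are the holes; the buttons drawn are the pigeons.
To avoid 11 of any one colour, the worst case takes at most 10 of each colour, or every button of a colour that has fewer than 10.
That gives 10 + 10 + 10 + 8 + 10 + 10 + 10 + 8 + 10 = 86 buttons with no colour reaching 11.
The next button forces some colour to 11, so 86 + 1 = 87.

87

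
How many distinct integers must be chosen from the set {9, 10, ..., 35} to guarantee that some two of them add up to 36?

19

A set avoiding the sum 36 can contain at most one of each pair {x, 36−x}, plus the 9 elements whose complement lies outside the range or equal to its own complement.
The integers 18, …, 35 (18 of them) are such a set: any two sum to at least 18+19 = 37 > 36.
By pigeonhole, any 19th integer completes one of the 9 pairs, so 19 choices force a sum of 36.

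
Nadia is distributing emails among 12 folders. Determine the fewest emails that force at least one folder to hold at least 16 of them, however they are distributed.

With 180 emails one could put exactly 15 in each of the 12 folders, and no folder would reach 16.
By pigeonhole, one more email must land in a folder that already has 15, giving it 16.
So 12 × 15 + 1 = 181 emails are required.

181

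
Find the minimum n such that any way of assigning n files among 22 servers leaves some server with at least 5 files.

With 88 files one could put exactly 4 in each of the 22 servers, and no server would reach 5.
One more file must land in a server that already has 4, giving it 5.
So 22 × 4 + 1 = 89 files are required.

89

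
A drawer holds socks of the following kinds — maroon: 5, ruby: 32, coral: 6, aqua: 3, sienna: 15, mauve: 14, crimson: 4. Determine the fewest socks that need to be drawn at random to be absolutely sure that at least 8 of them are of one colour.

40

An adversary could hand out at most 7 socks per colour (4 colours run out sooner): 5 + 7 + 6 + 3 + 7 + 7 + 4 = 39 socks and still no colour has 8.
Pigeonhole: one more sock lands in a colour already at 7, so 40 draws are enough and 39 are not.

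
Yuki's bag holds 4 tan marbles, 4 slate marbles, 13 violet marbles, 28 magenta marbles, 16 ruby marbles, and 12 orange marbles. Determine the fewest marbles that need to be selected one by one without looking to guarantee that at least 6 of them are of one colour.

An adversary could hand out at most 5 marbles per colour (tan, slate run out sooner): 4 + 4 + 5 + 5 + 5 + 5 = 28 marbles and still no colour has 6.
Pigeonhole: one more marble lands in a colour already at 5, so 29 draws are enough and 28 are not.

29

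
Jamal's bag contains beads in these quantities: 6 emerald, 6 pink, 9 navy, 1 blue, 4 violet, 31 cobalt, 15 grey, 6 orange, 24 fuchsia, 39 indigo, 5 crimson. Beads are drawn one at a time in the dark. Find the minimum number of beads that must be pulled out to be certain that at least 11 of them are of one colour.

An adversary could hand out at most 10 beads per colour (7 colours run out sooner): 6 + 6 + 9 + 1 + 4 + 10 + 10 + 6 + 10 + 10 + 5 = 77 beads and still no colour has 11.
One more bead lands in a colour already at 10, so 78 draws are enough and 77 are not.

78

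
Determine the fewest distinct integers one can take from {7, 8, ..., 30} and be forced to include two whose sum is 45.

A set avoiding the sum 45 can contain at most one of each pair {x, 45−x}, plus the 8 elements whose complement lies outside the range.
The integers 7, …, 22 (16 of them) are such a set: any two sum to at least 7+8 = 15 and at most 21+22 = 43 < 45.
By the pigeonhole principle, any 17th integer completes one of the 8 pairs, so 17 choices force a sum of 45.

17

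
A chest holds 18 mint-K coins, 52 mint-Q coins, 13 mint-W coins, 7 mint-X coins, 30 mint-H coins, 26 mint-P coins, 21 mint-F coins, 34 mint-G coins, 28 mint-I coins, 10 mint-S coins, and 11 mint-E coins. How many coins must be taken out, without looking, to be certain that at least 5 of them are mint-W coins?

In the worst case for collecting mint-W coins, every non-mint-W coin comes out first.
There are 18 + 52 + 7 + 30 + 26 + 21 + 34 + 28 + 10 + 11 = 237 non-mint-W coins altogether.
After those, each further coin must be mint-W, so 237 + 5 = 242 draws guarantee 5 mint-W coins.

242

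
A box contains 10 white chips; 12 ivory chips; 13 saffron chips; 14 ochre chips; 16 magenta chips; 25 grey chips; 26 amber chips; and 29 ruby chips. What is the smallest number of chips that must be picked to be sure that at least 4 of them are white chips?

139

In the worst case for collecting white chips, every non-white chip comes out first.
There are 12 + 13 + 14 + 16 + 25 + 26 + 29 = 135 non-white chips altogether.
After those, each further chip must be white, so 135 + 4 = 139 draws guarantee 4 white chips.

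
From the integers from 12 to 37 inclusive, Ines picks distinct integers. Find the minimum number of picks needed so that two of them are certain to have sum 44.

Two chosen integers sum to 44 exactly when both halves of some pair {x, 44−x} with 12 ≤ x ≤ 44−x ≤ 32 are chosen — 10 such pairs.
The remaining 6 elements (those with no distinct partner in range) can never complete a 44-sum, so the worst case takes all of them and one from each pair: 6 + 10 = 16.
The 17th integer has to be the second member of some pair, so 16 + 1 = 17.

17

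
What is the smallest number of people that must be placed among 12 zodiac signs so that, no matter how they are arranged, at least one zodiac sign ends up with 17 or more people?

With 192 people one could put exactly 16 in each of the 12 zodiac signs, and no zodiac sign would reach 17.
One more person must land in a zodiac sign that already has 16, giving it 17.
So 12 × 16 + 1 = 193 people are required.

193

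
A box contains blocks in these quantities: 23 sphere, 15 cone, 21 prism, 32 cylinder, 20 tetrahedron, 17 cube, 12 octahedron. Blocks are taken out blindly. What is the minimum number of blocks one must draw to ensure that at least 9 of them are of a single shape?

57

By pigeonhole, put each drawn block into a box by shape. The largest draw with every box below 9 takes min(count, 8) from each shape.
Σ min(cᵢ, 8) = 8 + 8 + 8 + 8 + 8 + 8 + 8 = 56.
Draw number 56 + 1 = 57 must push one box to 9.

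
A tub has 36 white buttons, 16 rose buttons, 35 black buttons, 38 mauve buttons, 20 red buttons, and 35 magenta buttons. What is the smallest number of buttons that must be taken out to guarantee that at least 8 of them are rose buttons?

172

In the worst case for collecting rose buttons, every non-rose button comes out first.
There are 36 + 35 + 38 + 20 + 35 = 164 non-rose buttons altogether.
After those, each further button must be rose, so 164 + 8 = 172 draws guarantee 8 rose buttons.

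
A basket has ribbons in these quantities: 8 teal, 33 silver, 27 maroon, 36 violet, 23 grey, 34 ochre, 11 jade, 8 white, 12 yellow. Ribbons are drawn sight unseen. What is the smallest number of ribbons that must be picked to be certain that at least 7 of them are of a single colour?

55

By the pigeonhole principle, put each drawn ribbon into a box by colour. The largest draw with every box below 7 takes min(count, 6) from each colour.
Σ min(cᵢ, 6) = 6 + 6 + 6 + 6 + 6 + 6 + 6 + 6 + 6 = 54.
Draw number 54 + 1 = 55 must push one box to 7.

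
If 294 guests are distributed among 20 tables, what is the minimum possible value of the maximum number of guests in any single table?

15

By pigeonhole, the 20 tables are the holes and the 294 guests are the pigeons.
If every table held at most 14 guests, the total would be at most 20 × 14 = 280, which is less than 294.
So some table holds at least ⌈294/20⌉ = 15 guests.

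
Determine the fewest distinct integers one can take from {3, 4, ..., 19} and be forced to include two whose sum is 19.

A set avoiding the sum 19 can contain at most one of each pair {x, 19−x}, plus the 3 elements whose complement lies outside the range.
The integers 10, …, 19 (10 of them) are such a set: any two sum to at least 10+11 = 21 > 19.
Any 11th integer completes one of the 7 pairs, so 11 choices force a sum of 19.

11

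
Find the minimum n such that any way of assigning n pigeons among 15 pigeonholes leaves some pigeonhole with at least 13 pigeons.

With 180 pigeons one could put exactly 12 in each of the 15 pigeonholes, and no pigeonhole would reach 13.
Pigeonhole: one more pigeon must land in a pigeonhole that already has 12, giving it 13.
So 15 × 12 + 1 = 181 pigeons are required.

181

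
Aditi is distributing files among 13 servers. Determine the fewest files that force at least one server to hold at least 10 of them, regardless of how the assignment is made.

118

With 117 files one could put exactly 9 in each of the 13 servers, and no server would reach 10.
One more file must land in a server that already has 9, giving it 10.
So 13 × 9 + 1 = 118 files are required.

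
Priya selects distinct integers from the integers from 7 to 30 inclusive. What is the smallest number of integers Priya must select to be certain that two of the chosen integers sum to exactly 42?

Two chosen integers sum to 42 exactly when both halves of some pair {x, 42−x} with 12 ≤ x ≤ 42−x ≤ 30 are chosen — 9 such pairs.
The remaining 6 elements (those with no distinct partner in range) can never complete a 42-sum, so the worst case takes all of them and one from each pair: 6 + 9 = 15.
The 16th integer has to be the second member of some pair, so 15 + 1 = 16.

16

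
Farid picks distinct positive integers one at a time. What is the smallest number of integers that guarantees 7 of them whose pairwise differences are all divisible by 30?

Integers whose pairwise differences are multiples of 30 are exactly those sharing a remainder mod 30. By the pigeonhole principle, the 30 residue classes mod 30 are the pigeonholes.
With 180 integers one could put 6 in each residue class and have no class reach 7.
The 181st integer pushes some class to 7, so 30·6 + 1 = 181.

181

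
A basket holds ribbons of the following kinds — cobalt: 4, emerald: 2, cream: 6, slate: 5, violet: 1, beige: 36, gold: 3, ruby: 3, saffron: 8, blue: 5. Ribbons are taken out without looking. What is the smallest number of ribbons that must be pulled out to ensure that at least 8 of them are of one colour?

By pigeonhole, the 10 colours are the holes; the ribbons drawn are the pigeons.
To avoid 8 of any one colour, the worst case takes at most 7 of each colour, or every ribbon of a colour that has fewer than 7.
That gives 4 + 2 + 6 + 5 + 1 + 7 + 3 + 3 + 7 + 5 = 43 ribbons with no colour reaching 8.
The next ribbon forces some colour to 8, so 43 + 1 = 44.

44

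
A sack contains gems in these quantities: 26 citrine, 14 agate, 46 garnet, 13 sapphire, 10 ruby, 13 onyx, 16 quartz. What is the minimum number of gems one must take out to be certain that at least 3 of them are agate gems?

In the worst case for collecting agate gems, every non-agate gem comes out first.
There are 26 + 46 + 13 + 10 + 13 + 16 = 124 non-agate gems altogether.
After those, each further gem must be agate, so 124 + 3 = 127 draws guarantee 3 agate gems.

127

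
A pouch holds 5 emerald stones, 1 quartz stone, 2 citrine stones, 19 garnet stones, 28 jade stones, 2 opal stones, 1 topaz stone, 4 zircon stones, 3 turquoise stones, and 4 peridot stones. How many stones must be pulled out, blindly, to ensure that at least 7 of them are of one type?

The 10 types are the holes; the stones drawn are the pigeons.
To avoid 7 of any one type, the worst case takes at most 6 of each type, or every stone of a type that has fewer than 6.
That gives 5 + 1 + 2 + 6 + 6 + 2 + 1 + 4 + 3 + 4 = 34 stones with no type reaching 7.
The next stone forces some type to 7, so 34 + 1 = 35.

35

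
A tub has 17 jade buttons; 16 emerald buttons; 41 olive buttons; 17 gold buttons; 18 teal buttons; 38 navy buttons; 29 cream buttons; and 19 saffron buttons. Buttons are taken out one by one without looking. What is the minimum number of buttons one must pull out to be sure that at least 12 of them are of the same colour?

89

Pigeonhole: the 8 colours are the holes; the buttons drawn are the pigeons.
To avoid 12 of any one colour, the worst case takes at most 11 of each colour.
That gives 11 + 11 + 11 + 11 + 11 + 11 + 11 + 11 = 88 buttons with no colour reaching 12.
The next button forces some colour to 12, so 88 + 1 = 89.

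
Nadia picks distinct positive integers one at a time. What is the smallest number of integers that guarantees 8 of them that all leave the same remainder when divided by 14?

The 14 residue classes mod 14 are the pigeonholes.
With 98 integers one could put 7 in each residue class and have no class reach 8.
The 99th integer pushes some class to 8, so 14·7 + 1 = 99.

99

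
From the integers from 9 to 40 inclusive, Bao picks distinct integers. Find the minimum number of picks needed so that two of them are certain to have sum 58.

Two chosen integers sum to 58 exactly when both halves of some pair {x, 58−x} with 18 ≤ x ≤ 58−x ≤ 40 are chosen — 11 such pairs.
The remaining 10 elements (those with no distinct partner in range) can never complete a 58-sum, so the worst case takes all of them and one from each pair: 10 + 11 = 21.
The 22nd integer has to be the second member of some pair, so 21 + 1 = 22.

22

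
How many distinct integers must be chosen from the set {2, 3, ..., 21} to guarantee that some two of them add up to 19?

13

Group the elements by complementary pair {x, 19−x}: {2,17}, {3,16}, {4,15}, …, giving 8 two-element pairs and 4 integers whose partner 19−x falls outside [2,21].
Treating each of those 12 groups as a pigeonhole, one can pick one integer per group — 12 integers — with no two summing to 19.
The 13th integer lands in an occupied pair, forcing a sum of 19.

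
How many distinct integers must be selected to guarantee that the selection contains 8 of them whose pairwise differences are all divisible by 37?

Integers whose pairwise differences are multiples of 37 are exactly those sharing a remainder mod 37. By pigeonhole, the 37 residue classes mod 37 are the pigeonholes.
With 259 integers one could put 7 in each residue class and have no class reach 8.
The 260th integer pushes some class to 8, so 37·7 + 1 = 260.

260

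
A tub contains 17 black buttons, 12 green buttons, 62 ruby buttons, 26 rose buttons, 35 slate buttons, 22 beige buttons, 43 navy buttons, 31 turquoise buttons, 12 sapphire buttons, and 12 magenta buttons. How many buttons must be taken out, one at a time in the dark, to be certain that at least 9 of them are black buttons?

In the worst case for collecting black buttons, every non-black button comes out first.
There are 12 + 62 + 26 + 35 + 22 + 43 + 31 + 12 + 12 = 255 non-black buttons altogether.
After those, each further button must be black, so 255 + 9 = 264 draws guarantee 9 black buttons.

264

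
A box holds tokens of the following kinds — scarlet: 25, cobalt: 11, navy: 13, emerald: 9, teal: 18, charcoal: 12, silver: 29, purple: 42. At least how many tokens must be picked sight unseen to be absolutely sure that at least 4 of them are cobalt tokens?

In the worst case for collecting cobalt tokens, every non-cobalt token comes out first.
There are 25 + 13 + 9 + 18 + 12 + 29 + 42 = 148 non-cobalt tokens altogether.
After those, each further token must be cobalt, so 148 + 4 = 152 draws guarantee 4 cobalt tokens.

152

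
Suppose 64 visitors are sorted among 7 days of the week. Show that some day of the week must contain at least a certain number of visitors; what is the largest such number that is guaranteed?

Pigeonhole: the 7 days of the week are the holes and the 64 visitors are the pigeons.
If every day of the week held at most 9 visitors, the total would be at most 7 × 9 = 63, which is less than 64.
So some day of the week holds at least ⌈64/7⌉ = 10 visitors.

10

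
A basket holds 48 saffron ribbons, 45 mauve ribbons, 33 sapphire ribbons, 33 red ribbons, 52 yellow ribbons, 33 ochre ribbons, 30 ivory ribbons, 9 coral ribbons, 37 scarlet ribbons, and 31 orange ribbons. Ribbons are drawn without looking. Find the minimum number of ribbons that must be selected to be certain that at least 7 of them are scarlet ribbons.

In the worst case for collecting scarlet ribbons, every non-scarlet ribbon comes out first.
There are 48 + 45 + 33 + 33 + 52 + 33 + 30 + 9 + 31 = 314 non-scarlet ribbons altogether.
After those, each further ribbon must be scarlet, so 314 + 7 = 321 draws guarantee 7 scarlet ribbons.

321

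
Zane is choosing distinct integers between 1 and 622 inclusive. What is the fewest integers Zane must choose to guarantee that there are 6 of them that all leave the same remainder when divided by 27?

136

By the pigeonhole principle, the 27 residue classes mod 27 are the pigeonholes.
With 135 integers one could put 5 in each residue class and have no class reach 6.
The 136th integer pushes some class to 6, so 27·5 + 1 = 136.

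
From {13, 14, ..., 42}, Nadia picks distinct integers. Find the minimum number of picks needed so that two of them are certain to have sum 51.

A set avoiding the sum 51 can contain at most one of each pair {x, 51−x}, plus the 4 elements whose complement lies outside the range.
The integers 26, …, 42 (17 of them) are such a set: any two sum to at least 26+27 = 53 > 51.
Any 18th integer completes one of the 13 pairs, so 18 choices force a sum of 51.

18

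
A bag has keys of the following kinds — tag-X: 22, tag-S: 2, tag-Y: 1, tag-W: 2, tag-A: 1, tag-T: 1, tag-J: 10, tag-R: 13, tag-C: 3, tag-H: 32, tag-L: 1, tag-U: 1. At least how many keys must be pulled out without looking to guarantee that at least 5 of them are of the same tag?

An adversary could hand out at most 4 keys per tag (8 tags run out sooner): 4 + 2 + 1 + 2 + 1 + 1 + 4 + 4 + 3 + 4 + 1 + 1 = 28 keys and still no tag has 5.
Pigeonhole: one more key lands in a tag already at 4, so 29 draws are enough and 28 are not.

29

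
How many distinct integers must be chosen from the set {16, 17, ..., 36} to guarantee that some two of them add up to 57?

14

Group the elements by complementary pair {x, 57−x}: {21,36}, {22,35}, {23,34}, …, giving 8 two-element pairs and 5 integers whose partner 57−x falls outside [16,36].
Treating each of those 13 groups as a pigeonhole, one can pick one integer per group — 13 integers — with no two summing to 57.
The 14th integer lands in an occupied pair, forcing a sum of 57.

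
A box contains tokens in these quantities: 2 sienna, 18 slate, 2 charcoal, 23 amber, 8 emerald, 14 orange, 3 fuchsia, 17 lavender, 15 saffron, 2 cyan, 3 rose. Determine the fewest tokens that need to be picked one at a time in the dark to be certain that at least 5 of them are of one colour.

37

Put each drawn token into a box by colour. The largest draw with every box below 5 takes min(count, 4) from each colour; colours with fewer than 4 contribute all they have.
Σ min(cᵢ, 4) = 2 + 4 + 2 + 4 + 4 + 4 + 3 + 4 + 4 + 2 + 3 = 36.
Draw number 36 + 1 = 37 must push one box to 5.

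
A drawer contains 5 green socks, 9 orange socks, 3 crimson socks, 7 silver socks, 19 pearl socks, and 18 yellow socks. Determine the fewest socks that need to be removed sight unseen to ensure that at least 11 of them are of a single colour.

By pigeonhole, put each drawn sock into a box by colour. The largest draw with every box below 11 takes min(count, 10) from each colour; colours with fewer than 10 contribute all they have.
Σ min(cᵢ, 10) = 5 + 9 + 3 + 7 + 10 + 10 = 44.
Draw number 44 + 1 = 45 must push one box to 11.

45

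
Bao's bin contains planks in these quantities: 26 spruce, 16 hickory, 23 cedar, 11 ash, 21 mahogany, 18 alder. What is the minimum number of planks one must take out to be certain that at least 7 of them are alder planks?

In the worst case for collecting alder planks, every non-alder plank comes out first.
There are 26 + 16 + 23 + 11 + 21 = 97 non-alder planks altogether.
After those, each further plank must be alder, so 97 + 7 = 104 draws guarantee 7 alder planks.

104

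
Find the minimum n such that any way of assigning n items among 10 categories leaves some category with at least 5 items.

41

With 40 items one could put exactly 4 in each of the 10 categories, and no category would reach 5.
One more item must land in a category that already has 4, giving it 5.
So 10 × 4 + 1 = 41 items are required.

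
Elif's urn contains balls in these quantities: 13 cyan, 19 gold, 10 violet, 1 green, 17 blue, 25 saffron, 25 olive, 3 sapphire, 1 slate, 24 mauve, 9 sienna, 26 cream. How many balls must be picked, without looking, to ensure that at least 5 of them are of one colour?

42

The 12 colours are the holes; the balls drawn are the pigeons.
To avoid 5 of any one colour, the worst case takes at most 4 of each colour, or every ball of a colour that has fewer than 4.
That gives 4 + 4 + 4 + 1 + 4 + 4 + 4 + 3 + 1 + 4 + 4 + 4 = 41 balls with no colour reaching 5.
The next ball forces some colour to 5, so 41 + 1 = 42.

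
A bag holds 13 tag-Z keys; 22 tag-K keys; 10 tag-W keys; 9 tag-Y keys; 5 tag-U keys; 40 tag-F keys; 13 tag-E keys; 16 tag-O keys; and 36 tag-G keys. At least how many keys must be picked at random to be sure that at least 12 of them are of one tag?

91

The 9 tags are the holes; the keys drawn are the pigeons.
To avoid 12 of any one tag, the worst case takes at most 11 of each tag, or every key of a tag that has fewer than 11.
That gives 11 + 11 + 10 + 9 + 5 + 11 + 11 + 11 + 11 = 90 keys with no tag reaching 12.
The next key forces some tag to 12, so 90 + 1 = 91.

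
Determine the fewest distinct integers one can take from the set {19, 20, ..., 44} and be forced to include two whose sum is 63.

14

Group the elements by complementary pair {x, 63−x}: {19,44}, {20,43}, {21,42}, …, giving 13 two-element pairs.
By pigeonhole, treating each of those 13 groups as a pigeonhole, one can pick one integer per group — 13 integers — with no two summing to 63.
The 14th integer lands in an occupied pair, forcing a sum of 63.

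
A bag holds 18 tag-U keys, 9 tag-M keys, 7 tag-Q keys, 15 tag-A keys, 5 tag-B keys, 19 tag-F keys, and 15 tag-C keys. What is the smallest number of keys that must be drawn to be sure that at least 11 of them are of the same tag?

62

By the pigeonhole principle, put each drawn key into a box by tag. The largest draw with every box below 11 takes min(count, 10) from each tag; tags with fewer than 10 contribute all they have.
Σ min(cᵢ, 10) = 10 + 9 + 7 + 10 + 5 + 10 + 10 = 61.
Draw number 61 + 1 = 62 must push one box to 11.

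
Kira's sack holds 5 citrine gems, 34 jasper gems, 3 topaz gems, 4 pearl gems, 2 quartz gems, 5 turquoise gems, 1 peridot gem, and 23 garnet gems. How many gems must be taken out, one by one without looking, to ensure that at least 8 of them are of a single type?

The 8 types are the holes; the gems drawn are the pigeons.
To avoid 8 of any one type, the worst case takes at most 7 of each type, or every gem of a type that has fewer than 7.
That gives 5 + 7 + 3 + 4 + 2 + 5 + 1 + 7 = 34 gems with no type reaching 8.
The next gem forces some type to 8, so 34 + 1 = 35.

35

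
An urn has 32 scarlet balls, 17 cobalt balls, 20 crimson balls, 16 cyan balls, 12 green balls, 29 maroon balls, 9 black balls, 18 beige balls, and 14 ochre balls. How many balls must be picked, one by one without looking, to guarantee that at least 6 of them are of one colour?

An adversary could hand out at most 5 balls per colour: 5 + 5 + 5 + 5 + 5 + 5 + 5 + 5 + 5 = 45 balls and still no colour has 6.
One more ball lands in a colour already at 5, so 46 draws are enough and 45 are not.

46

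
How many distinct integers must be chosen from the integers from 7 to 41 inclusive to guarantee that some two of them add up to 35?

25

Two chosen integers sum to 35 exactly when both halves of some pair {x, 35−x} with 7 ≤ x ≤ 35−x ≤ 28 are chosen — 11 such pairs.
The remaining 13 elements (those with no distinct partner in range) can never complete a 35-sum, so the worst case takes all of them and one from each pair: 13 + 11 = 24.
The 25th integer has to be the second member of some pair, so 24 + 1 = 25.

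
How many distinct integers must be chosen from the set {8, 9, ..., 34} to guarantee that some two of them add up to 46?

Two chosen integers sum to 46 exactly when both halves of some pair {x, 46−x} with 12 ≤ x ≤ 46−x ≤ 34 are chosen — 11 such pairs.
The remaining 5 elements (those with no distinct partner in range) can never complete a 46-sum, so the worst case takes all of them and one from each pair: 5 + 11 = 16.
The 17th integer has to be the second member of some pair, so 16 + 1 = 17.

17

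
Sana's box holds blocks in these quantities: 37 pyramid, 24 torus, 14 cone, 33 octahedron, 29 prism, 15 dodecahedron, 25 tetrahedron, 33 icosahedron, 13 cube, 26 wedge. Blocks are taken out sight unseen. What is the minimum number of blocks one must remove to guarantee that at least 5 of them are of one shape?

By pigeonhole, the 10 shapes are the holes; the blocks drawn are the pigeons.
To avoid 5 of any one shape, the worst case takes at most 4 of each shape.
That gives 4 + 4 + 4 + 4 + 4 + 4 + 4 + 4 + 4 + 4 = 40 blocks with no shape reaching 5.
The next block forces some shape to 5, so 40 + 1 = 41.

41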